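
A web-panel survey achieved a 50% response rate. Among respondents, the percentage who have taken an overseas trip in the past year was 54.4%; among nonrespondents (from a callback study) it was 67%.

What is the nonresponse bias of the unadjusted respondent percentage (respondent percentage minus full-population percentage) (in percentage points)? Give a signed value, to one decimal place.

-6.3 percentage points

Nonresponse fraction = 1 − 0.5 = 0.5.
Bias = (nonresponse fraction) × (respondent percentage − nonrespondent percentage)
     = 0.5 × (54.4 − 67) = 0.5 × -12.6 = -6.3.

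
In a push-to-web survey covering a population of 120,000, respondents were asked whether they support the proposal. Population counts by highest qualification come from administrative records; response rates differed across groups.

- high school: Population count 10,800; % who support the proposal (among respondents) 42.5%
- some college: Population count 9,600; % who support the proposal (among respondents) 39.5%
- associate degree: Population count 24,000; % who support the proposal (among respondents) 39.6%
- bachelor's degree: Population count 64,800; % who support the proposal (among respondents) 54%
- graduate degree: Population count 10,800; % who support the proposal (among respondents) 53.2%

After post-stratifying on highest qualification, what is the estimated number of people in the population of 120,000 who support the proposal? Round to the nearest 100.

58,600

Each cell contributes its population count × the respondent rate:
  high school: 10,800 × 42.5% = 4590
  some college: 9,600 × 39.5% = 3792
  associate degree: 24,000 × 39.6% = 9504
  bachelor's degree: 64,800 × 54% = 34,992
  graduate degree: 10,800 × 53.2% = 5745.6
Estimated total = 58623.6 → 58,600.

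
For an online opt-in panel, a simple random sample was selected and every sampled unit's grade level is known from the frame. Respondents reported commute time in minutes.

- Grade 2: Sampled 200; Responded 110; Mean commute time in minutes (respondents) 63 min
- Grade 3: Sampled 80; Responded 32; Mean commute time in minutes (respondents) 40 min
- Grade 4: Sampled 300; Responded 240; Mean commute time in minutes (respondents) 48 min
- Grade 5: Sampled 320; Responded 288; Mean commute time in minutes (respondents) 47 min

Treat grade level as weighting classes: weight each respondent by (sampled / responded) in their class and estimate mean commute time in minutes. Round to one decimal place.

50.3

Class response rates: Grade 2 110/200 = 55%, Grade 3 32/80 = 40%, Grade 4 240/300 = 80%, Grade 5 288/320 = 90%.
Weighting each respondent by the inverse class response rate inflates each class back to its sampled size, so the class weight is n_sampled:
  Grade 2: 200 × 63 = 12,600
  Grade 3: 80 × 40 = 3200
  Grade 4: 300 × 48 = 14,400
  Grade 5: 320 × 47 = 15,040
Adjusted estimate = 45,240 / 900 = 50.2667 → 50.3.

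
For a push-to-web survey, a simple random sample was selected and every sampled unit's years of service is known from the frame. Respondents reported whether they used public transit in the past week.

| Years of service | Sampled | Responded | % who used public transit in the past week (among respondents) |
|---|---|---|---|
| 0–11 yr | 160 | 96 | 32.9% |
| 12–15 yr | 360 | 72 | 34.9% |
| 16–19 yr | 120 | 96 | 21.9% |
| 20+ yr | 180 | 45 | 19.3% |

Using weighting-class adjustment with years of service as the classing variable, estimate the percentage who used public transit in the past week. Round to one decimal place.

Class response rates: 0–11 yr 96/160 = 60%, 12–15 yr 72/360 = 20%, 16–19 yr 96/120 = 80%, 20+ yr 45/180 = 25%.
Inverse-response-rate weighting restores each class to its sampled count, so class totals weight by n_sampled:
  0–11 yr: 160 × 32.9 = 5264
  12–15 yr: 360 × 34.9 = 12,564
  16–19 yr: 120 × 21.9 = 2628
  20+ yr: 180 × 19.3 = 3474
Adjusted estimate = 23,930 / 820 = 29.1829 → 29.2%.

29.2%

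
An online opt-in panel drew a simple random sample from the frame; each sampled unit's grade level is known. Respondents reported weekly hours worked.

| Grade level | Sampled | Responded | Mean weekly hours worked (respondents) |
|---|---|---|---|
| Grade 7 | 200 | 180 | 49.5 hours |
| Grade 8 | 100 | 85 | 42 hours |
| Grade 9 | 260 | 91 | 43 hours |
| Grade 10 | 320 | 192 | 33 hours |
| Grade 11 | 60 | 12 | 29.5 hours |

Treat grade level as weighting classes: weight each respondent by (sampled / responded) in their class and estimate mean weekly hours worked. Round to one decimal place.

Class response rates: Grade 7 180/200 = 90%, Grade 8 85/100 = 85%, Grade 9 91/260 = 35%, Grade 10 192/320 = 60%, Grade 11 12/60 = 20%.
Each respondent's weight = sampled/responded in their class; summing within a class gives n_sampled, so:
  Grade 7: 200 × 49.5 = 9900
  Grade 8: 100 × 42 = 4200
  Grade 9: 260 × 43 = 11,180
  Grade 10: 320 × 33 = 10,560
  Grade 11: 60 × 29.5 = 1770
Adjusted estimate = 37,610 / 940 = 40.0106 → 40.0.

40.0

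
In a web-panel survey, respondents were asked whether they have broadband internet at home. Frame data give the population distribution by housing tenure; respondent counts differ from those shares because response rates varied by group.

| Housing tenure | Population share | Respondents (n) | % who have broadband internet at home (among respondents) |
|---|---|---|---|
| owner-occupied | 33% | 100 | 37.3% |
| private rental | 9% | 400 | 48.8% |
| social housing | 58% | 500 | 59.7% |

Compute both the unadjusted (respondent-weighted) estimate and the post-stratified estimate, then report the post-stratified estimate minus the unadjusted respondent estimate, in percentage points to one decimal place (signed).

Unadjusted (pooled respondent) estimate weights by respondent counts:
  (100/1000)×37.3 + (400/1000)×48.8 + (500/1000)×59.7 = 53.1%
Post-stratifying to population shares instead:
  0.33×37.3 + 0.09×48.8 + 0.58×59.7 = 51.327%
Difference = 51.327 − 53.1 = -1.773 pp.

-1.8 percentage points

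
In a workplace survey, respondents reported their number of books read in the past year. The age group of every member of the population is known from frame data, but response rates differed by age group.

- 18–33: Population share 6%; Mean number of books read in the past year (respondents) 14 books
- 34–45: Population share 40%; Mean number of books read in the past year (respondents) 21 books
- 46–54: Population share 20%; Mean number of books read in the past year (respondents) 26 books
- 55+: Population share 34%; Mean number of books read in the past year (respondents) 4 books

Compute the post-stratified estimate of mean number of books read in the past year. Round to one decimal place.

Each cell contributes population-share × respondent value:
  18–33: 0.06 × 14 = 0.84
  34–45: 0.4 × 21 = 8.4
  46–54: 0.2 × 26 = 5.2
  55+: 0.34 × 4 = 1.36
Post-stratified estimate = 15.8 → 15.8.

15.8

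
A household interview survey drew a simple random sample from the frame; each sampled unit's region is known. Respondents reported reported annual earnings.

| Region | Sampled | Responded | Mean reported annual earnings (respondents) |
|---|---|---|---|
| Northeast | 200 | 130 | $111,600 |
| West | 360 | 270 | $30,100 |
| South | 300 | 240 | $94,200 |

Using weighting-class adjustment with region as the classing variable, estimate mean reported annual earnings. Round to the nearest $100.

Class response rates: Northeast 130/200 = 65%, West 270/360 = 75%, South 240/300 = 80%.
With weight = n_sampled/n_responded per class, the weighted class total is n_sampled:
  Northeast: 200 × 111,600 = 22,320,000
  West: 360 × 30,100 = 10,836,000
  South: 300 × 94,200 = 28,260,000
Adjusted estimate = 61,416,000 / 860 = 71414 → $71,400.

$71,400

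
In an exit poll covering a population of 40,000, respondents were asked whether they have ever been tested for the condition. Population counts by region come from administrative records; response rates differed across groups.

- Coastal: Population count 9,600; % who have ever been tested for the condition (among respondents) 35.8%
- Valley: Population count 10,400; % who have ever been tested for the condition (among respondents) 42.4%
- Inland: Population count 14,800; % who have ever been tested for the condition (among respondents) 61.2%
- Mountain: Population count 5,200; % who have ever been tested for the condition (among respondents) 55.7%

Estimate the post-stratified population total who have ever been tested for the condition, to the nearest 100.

Estimated count per cell = population count × respondent percentage:
  Coastal: 9,600 × 35.8% = 3436.8
  Valley: 10,400 × 42.4% = 4409.6
  Inland: 14,800 × 61.2% = 9057.6
  Mountain: 5,200 × 55.7% = 2896.4
Estimated total = 19800.4 → 19,800.

19,800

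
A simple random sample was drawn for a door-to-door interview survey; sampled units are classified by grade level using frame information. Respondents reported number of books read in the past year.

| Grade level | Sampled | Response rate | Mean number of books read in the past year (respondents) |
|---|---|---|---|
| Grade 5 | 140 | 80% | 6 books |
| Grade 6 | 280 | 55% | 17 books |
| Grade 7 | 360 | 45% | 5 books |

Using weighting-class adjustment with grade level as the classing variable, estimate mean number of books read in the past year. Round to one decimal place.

With weight = n_sampled/n_responded per class, the weighted class total is n_sampled:
  Grade 5: 140 × 6 = 840
  Grade 6: 280 × 17 = 4760
  Grade 7: 360 × 5 = 1800
Adjusted estimate = 7400 / 780 = 9.48718 → 9.5.

9.5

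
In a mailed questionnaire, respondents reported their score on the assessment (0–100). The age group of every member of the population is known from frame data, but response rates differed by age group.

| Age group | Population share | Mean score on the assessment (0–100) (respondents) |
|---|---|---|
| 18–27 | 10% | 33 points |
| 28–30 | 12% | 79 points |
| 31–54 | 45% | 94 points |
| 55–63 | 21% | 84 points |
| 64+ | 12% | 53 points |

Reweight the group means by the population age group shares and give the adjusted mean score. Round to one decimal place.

79.1

Weight each group's respondent value by its population share:
  18–27: 0.1 × 33 = 3.3
  28–30: 0.12 × 79 = 9.48
  31–54: 0.45 × 94 = 42.3
  55–63: 0.21 × 84 = 17.64
  64+: 0.12 × 53 = 6.36
Post-stratified estimate = 79.08 → 79.1.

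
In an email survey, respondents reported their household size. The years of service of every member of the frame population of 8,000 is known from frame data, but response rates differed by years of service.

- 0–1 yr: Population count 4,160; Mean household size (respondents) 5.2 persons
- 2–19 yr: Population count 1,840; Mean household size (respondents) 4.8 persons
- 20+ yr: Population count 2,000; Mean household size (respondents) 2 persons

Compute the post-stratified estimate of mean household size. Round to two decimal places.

4.31

Reweight to the known years of service distribution:
  0–1 yr: (4,160/8,000) × 5.2 = 2.704
  2–19 yr: (1,840/8,000) × 4.8 = 1.104
  20+ yr: (2,000/8,000) × 2 = 0.5
Post-stratified estimate = 4.308 → 4.31.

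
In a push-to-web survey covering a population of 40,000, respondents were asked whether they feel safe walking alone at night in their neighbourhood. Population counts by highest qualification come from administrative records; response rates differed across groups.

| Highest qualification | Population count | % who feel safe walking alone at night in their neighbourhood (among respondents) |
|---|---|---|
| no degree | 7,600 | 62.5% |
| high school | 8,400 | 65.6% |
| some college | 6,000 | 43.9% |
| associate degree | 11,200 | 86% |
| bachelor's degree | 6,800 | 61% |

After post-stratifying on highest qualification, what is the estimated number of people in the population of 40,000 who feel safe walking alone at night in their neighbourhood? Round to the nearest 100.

26,700

Apply each group's respondent rate to its population count:
  no degree: 7,600 × 62.5% = 4750
  high school: 8,400 × 65.6% = 5510.4
  some college: 6,000 × 43.9% = 2634
  associate degree: 11,200 × 86% = 9632
  bachelor's degree: 6,800 × 61% = 4148
Estimated total = 26674.4 → 26,700.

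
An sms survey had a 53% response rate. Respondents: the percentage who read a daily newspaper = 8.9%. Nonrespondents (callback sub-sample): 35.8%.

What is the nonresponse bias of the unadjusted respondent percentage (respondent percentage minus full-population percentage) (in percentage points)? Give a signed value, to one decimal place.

Nonresponse fraction = 1 − 0.53 = 0.47.
Bias = (nonresponse fraction) × (respondent percentage − nonrespondent percentage)
     = 0.47 × (8.9 − 35.8) = 0.47 × -26.9 = -12.643.

-12.6 percentage points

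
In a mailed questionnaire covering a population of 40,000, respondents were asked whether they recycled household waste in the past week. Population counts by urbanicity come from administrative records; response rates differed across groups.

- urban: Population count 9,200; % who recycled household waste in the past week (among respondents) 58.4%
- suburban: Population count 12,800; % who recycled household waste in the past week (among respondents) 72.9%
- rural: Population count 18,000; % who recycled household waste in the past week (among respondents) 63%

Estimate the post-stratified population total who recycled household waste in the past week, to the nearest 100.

26,000

Apply each group's respondent rate to its population count:
  urban: 9,200 × 58.4% = 5372.8
  suburban: 12,800 × 72.9% = 9331.2
  rural: 18,000 × 63% = 11,340
Estimated total = 26,044 → 26,000.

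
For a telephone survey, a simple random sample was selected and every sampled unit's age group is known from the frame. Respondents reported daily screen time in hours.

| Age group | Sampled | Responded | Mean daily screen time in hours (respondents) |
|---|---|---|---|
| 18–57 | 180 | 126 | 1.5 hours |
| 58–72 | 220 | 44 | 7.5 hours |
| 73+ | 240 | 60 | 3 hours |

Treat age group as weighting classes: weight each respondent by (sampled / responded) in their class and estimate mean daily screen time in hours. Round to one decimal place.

Class response rates: 18–57 126/180 = 70%, 58–72 44/220 = 20%, 73+ 60/240 = 25%.
Weighting each respondent by the inverse class response rate inflates each class back to its sampled size, so the class weight is n_sampled:
  18–57: 180 × 1.5 = 270
  58–72: 220 × 7.5 = 1650
  73+: 240 × 3 = 720
Adjusted estimate = 2640 / 640 = 4.125 → 4.1.

4.1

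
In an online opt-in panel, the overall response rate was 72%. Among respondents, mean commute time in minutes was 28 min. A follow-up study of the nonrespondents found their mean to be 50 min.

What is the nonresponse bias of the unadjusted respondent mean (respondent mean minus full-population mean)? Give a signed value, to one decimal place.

-6.2

Nonresponse fraction = 1 − 0.72 = 0.28.
Bias = (nonresponse fraction) × (respondent mean − nonrespondent mean)
     = 0.28 × (28 − 50) = 0.28 × -22 = -6.16.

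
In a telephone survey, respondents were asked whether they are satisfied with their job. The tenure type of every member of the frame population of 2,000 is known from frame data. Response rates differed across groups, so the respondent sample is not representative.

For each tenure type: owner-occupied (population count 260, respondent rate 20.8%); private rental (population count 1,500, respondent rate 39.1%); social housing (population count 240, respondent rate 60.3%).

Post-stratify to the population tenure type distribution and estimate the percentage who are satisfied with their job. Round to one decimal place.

Each cell contributes population-share × respondent value:
  owner-occupied: (260/2,000) × 20.8 = 2.704
  private rental: (1,500/2,000) × 39.1 = 29.325
  social housing: (240/2,000) × 60.3 = 7.236
Post-stratified estimate = 39.265 → 39.3%.

39.3%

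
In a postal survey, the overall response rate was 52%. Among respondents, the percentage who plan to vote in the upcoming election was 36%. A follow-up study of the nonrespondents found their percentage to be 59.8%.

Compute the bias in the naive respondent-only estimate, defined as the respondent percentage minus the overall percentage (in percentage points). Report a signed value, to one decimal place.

-11.4 percentage points

Nonresponse fraction = 1 − 0.52 = 0.48.
Bias = (nonresponse fraction) × (respondent percentage − nonrespondent percentage)
     = 0.48 × (36 − 59.8) = 0.48 × -23.8 = -11.424.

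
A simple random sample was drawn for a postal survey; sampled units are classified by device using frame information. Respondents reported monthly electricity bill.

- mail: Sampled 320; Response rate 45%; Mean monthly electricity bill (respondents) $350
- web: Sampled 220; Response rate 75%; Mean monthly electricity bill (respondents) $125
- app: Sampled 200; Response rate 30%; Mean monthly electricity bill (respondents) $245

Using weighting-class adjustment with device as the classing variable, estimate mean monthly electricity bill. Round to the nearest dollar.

With weight = n_sampled/n_responded per class, the weighted class total is n_sampled:
  mail: 320 × 350 = 112,000
  web: 220 × 125 = 27,500
  app: 200 × 245 = 49,000
Adjusted estimate = 188,500 / 740 = 254.73 → $255.

$255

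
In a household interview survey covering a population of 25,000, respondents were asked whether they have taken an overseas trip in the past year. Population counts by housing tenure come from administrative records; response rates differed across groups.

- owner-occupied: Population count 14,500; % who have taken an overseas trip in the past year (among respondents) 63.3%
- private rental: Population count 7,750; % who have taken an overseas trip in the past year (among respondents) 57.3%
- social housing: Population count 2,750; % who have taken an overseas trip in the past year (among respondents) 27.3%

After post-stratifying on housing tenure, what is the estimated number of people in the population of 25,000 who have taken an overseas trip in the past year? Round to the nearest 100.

14,400

Estimated count per cell = population count × respondent percentage:
  owner-occupied: 14,500 × 63.3% = 9178.5
  private rental: 7,750 × 57.3% = 4440.75
  social housing: 2,750 × 27.3% = 750.75
Estimated total = 14,370 → 14,400.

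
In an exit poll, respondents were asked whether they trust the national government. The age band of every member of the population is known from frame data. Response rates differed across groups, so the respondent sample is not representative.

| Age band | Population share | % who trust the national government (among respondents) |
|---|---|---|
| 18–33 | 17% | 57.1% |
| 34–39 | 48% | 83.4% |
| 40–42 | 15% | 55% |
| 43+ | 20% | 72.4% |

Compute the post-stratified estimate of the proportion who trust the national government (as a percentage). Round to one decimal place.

72.5%

Each cell contributes population-share × respondent value:
  18–33: 0.17 × 57.1 = 9.707
  34–39: 0.48 × 83.4 = 40.032
  40–42: 0.15 × 55 = 8.25
  43+: 0.2 × 72.4 = 14.48
Post-stratified estimate = 72.469 → 72.5%.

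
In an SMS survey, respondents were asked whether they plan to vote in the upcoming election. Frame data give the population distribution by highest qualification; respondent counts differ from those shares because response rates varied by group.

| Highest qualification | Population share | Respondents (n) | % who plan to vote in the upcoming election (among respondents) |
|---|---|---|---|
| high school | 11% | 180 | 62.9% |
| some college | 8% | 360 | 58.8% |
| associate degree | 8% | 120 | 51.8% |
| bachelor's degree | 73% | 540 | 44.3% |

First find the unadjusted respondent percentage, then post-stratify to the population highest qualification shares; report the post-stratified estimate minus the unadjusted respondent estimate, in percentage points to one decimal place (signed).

-4.1 percentage points

Naive respondent-only estimate (weights = respondent counts):
  (180/1200)×62.9 + (360/1200)×58.8 + (120/1200)×51.8 + (540/1200)×44.3 = 52.19%
Post-stratified estimate weights by population shares:
  0.11×62.9 + 0.08×58.8 + 0.08×51.8 + 0.73×44.3 = 48.106%
Difference = 48.106 − 52.19 = -4.084 pp.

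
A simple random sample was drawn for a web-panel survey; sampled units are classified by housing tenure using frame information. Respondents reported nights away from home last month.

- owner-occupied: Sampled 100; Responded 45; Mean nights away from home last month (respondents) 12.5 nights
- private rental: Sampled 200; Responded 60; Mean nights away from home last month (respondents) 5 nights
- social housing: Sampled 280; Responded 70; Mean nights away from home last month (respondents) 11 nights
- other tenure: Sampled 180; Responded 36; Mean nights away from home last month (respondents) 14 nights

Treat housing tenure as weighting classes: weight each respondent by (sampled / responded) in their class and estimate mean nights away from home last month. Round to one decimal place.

Class response rates: owner-occupied 45/100 = 45%, private rental 60/200 = 30%, social housing 70/280 = 25%, other tenure 36/180 = 20%.
Each respondent's weight = sampled/responded in their class; summing within a class gives n_sampled, so:
  owner-occupied: 100 × 12.5 = 1250
  private rental: 200 × 5 = 1000
  social housing: 280 × 11 = 3080
  other tenure: 180 × 14 = 2520
Adjusted estimate = 7850 / 760 = 10.3289 → 10.3.

10.3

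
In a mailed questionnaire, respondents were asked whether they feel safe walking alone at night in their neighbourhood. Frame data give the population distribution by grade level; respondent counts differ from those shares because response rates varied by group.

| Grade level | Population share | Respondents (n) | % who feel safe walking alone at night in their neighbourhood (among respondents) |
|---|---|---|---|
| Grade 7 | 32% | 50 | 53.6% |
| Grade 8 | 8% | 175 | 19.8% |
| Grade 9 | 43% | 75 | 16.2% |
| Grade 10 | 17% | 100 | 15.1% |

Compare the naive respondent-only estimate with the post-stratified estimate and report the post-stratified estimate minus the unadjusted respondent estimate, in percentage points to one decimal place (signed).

+6.1 percentage points

Without adjustment, the pooled respondent share is:
  (50/400)×53.6 + (175/400)×19.8 + (75/400)×16.2 + (100/400)×15.1 = 22.175%
Post-stratified estimate weights by population shares:
  0.32×53.6 + 0.08×19.8 + 0.43×16.2 + 0.17×15.1 = 28.269%
Difference = 28.269 − 22.175 = 6.094 pp.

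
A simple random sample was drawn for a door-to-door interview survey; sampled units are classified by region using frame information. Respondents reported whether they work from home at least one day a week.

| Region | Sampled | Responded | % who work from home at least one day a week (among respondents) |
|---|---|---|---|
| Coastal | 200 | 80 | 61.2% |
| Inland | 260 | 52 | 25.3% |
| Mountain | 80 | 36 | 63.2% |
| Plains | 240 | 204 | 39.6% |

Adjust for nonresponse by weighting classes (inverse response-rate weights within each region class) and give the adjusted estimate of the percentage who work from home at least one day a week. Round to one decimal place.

Class response rates: Coastal 80/200 = 40%, Inland 52/260 = 20%, Mountain 36/80 = 45%, Plains 204/240 = 85%.
Inverse-response-rate weighting restores each class to its sampled count, so class totals weight by n_sampled:
  Coastal: 200 × 61.2 = 12,240
  Inland: 260 × 25.3 = 6578
  Mountain: 80 × 63.2 = 5056
  Plains: 240 × 39.6 = 9504
Adjusted estimate = 33,378 / 780 = 42.7923 → 42.8%.

42.8%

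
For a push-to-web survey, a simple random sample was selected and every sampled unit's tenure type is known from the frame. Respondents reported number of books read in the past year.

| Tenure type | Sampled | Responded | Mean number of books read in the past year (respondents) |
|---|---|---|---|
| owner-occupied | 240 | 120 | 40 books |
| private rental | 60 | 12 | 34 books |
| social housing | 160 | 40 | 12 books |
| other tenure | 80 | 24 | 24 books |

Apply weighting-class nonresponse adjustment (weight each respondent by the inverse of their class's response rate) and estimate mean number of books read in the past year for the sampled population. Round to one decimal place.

28.7

Response rates by class: owner-occupied 120/240 = 50%, private rental 12/60 = 20%, social housing 40/160 = 25%, other tenure 24/80 = 30%.
With weight = n_sampled/n_responded per class, the weighted class total is n_sampled:
  owner-occupied: 240 × 40 = 9600
  private rental: 60 × 34 = 2040
  social housing: 160 × 12 = 1920
  other tenure: 80 × 24 = 1920
Adjusted estimate = 15,480 / 540 = 28.6667 → 28.7.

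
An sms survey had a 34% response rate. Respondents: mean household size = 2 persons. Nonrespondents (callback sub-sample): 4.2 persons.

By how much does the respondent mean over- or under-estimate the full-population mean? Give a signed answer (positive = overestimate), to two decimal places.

-1.45

Nonresponse fraction = 1 − 0.34 = 0.66.
Bias = (nonresponse fraction) × (respondent mean − nonrespondent mean)
     = 0.66 × (2 − 4.2) = 0.66 × -2.2 = -1.452.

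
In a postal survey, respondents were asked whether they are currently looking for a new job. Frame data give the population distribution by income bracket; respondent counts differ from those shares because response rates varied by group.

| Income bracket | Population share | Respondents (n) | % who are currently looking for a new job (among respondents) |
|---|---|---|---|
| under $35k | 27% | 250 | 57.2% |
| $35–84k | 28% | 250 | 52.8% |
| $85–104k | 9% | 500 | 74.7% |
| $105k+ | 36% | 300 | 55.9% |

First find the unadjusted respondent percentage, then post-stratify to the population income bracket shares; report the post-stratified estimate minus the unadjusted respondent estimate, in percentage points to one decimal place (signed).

Without adjustment, the pooled respondent share is:
  (250/1300)×57.2 + (250/1300)×52.8 + (500/1300)×74.7 + (300/1300)×55.9 = 62.7846%
Reweighting by population income bracket shares:
  0.27×57.2 + 0.28×52.8 + 0.09×74.7 + 0.36×55.9 = 57.075%
Difference = 57.075 − 62.7846 = -5.7096 pp.

-5.7 percentage points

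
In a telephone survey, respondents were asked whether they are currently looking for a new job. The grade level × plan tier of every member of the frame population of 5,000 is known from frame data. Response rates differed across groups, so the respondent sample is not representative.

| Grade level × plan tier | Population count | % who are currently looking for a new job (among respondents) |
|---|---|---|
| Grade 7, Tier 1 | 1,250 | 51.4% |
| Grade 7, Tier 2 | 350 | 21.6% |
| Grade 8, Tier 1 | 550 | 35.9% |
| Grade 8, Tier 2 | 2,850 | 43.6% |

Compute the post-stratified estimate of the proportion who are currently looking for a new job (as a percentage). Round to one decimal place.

Each cell contributes population-share × respondent value:
  Grade 7, Tier 1: (1,250/5,000) × 51.4 = 12.85
  Grade 7, Tier 2: (350/5,000) × 21.6 = 1.512
  Grade 8, Tier 1: (550/5,000) × 35.9 = 3.949
  Grade 8, Tier 2: (2,850/5,000) × 43.6 = 24.852
Post-stratified estimate = 43.163 → 43.2%.

43.2%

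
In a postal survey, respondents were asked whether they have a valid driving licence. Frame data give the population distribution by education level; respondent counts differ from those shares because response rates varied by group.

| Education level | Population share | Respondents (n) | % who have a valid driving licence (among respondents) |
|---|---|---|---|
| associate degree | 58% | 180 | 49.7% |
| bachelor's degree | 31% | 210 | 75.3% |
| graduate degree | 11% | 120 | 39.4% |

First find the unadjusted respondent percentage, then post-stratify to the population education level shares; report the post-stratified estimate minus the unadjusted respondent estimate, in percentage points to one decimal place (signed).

-1.3 percentage points

Naive respondent-only estimate (weights = respondent counts):
  (180/510)×49.7 + (210/510)×75.3 + (120/510)×39.4 = 57.8176%
Reweighting by population education level shares:
  0.58×49.7 + 0.31×75.3 + 0.11×39.4 = 56.503%
Difference = 56.503 − 57.8176 = -1.3146 pp.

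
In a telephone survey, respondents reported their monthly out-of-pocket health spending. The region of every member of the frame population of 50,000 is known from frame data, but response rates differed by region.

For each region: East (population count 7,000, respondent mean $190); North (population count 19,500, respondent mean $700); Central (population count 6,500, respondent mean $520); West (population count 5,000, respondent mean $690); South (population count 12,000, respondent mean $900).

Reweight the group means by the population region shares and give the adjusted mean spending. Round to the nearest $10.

Reweight to the known region distribution:
  East: (7,000/50,000) × 190 = 26.6
  North: (19,500/50,000) × 700 = 273
  Central: (6,500/50,000) × 520 = 67.6
  West: (5,000/50,000) × 690 = 69
  South: (12,000/50,000) × 900 = 216
Post-stratified estimate = 652.2 → $650.

$650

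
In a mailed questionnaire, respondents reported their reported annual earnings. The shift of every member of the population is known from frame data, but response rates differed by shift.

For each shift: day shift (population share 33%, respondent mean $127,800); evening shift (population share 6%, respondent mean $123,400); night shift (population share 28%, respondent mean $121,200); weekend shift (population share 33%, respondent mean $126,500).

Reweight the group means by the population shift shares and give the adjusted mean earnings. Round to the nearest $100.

Weight each group's respondent value by its population share:
  day shift: 0.33 × 127,800 = 42,174
  evening shift: 0.06 × 123,400 = 7404
  night shift: 0.28 × 121,200 = 33,936
  weekend shift: 0.33 × 126,500 = 41,745
Post-stratified estimate = 125,259 → $125,300.

$125,300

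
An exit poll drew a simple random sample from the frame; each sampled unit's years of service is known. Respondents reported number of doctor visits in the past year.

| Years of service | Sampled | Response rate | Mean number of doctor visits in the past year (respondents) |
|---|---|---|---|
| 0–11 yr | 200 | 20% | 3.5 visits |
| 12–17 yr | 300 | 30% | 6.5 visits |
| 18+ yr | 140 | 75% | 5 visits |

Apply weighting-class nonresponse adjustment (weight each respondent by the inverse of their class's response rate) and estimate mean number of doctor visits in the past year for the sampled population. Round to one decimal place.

Weighting each respondent by the inverse class response rate inflates each class back to its sampled size, so the class weight is n_sampled:
  0–11 yr: 200 × 3.5 = 700
  12–17 yr: 300 × 6.5 = 1950
  18+ yr: 140 × 5 = 700
Adjusted estimate = 3350 / 640 = 5.23438 → 5.2.

5.2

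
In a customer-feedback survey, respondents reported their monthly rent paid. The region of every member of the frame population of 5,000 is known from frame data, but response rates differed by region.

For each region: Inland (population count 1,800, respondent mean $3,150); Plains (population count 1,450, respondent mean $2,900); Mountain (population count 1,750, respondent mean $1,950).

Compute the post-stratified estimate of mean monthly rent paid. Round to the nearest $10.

Post-stratification weights by population share, not respondent share:
  Inland: (1,800/5,000) × 3150 = 1134
  Plains: (1,450/5,000) × 2900 = 841
  Mountain: (1,750/5,000) × 1950 = 682.5
Post-stratified estimate = 2657.5 → $2,660.

$2,660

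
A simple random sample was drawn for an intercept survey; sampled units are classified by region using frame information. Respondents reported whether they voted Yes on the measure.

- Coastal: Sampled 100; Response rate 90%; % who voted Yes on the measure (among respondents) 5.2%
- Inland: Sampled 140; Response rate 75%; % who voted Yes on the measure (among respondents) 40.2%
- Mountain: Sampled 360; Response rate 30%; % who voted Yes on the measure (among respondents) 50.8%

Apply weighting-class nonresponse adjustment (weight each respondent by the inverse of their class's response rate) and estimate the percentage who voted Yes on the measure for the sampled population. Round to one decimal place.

40.7%

Inverse-response-rate weighting restores each class to its sampled count, so class totals weight by n_sampled:
  Coastal: 100 × 5.2 = 520
  Inland: 140 × 40.2 = 5628
  Mountain: 360 × 50.8 = 18,288
Adjusted estimate = 24,436 / 600 = 40.7267 → 40.7%.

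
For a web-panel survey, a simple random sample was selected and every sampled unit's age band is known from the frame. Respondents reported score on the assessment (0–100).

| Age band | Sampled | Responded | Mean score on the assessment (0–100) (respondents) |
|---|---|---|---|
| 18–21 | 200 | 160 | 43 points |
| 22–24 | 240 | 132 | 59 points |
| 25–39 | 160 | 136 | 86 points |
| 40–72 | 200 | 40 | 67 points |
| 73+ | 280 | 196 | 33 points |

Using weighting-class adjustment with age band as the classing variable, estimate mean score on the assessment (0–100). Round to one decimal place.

Response rates by class: 18–21 160/200 = 80%, 22–24 132/240 = 55%, 25–39 136/160 = 85%, 40–72 40/200 = 20%, 73+ 196/280 = 70%.
Weighting each respondent by the inverse class response rate inflates each class back to its sampled size, so the class weight is n_sampled:
  18–21: 200 × 43 = 8600
  22–24: 240 × 59 = 14,160
  25–39: 160 × 86 = 13,760
  40–72: 200 × 67 = 13,400
  73+: 280 × 33 = 9240
Adjusted estimate = 59,160 / 1,080 = 54.7778 → 54.8.

54.8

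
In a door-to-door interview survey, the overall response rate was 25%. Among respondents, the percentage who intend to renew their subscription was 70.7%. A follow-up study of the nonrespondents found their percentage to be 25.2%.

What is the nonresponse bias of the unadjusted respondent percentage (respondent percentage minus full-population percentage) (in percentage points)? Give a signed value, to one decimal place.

+34.1 percentage points

Nonresponse fraction = 1 − 0.25 = 0.75.
Bias = (nonresponse fraction) × (respondent percentage − nonrespondent percentage)
     = 0.75 × (70.7 − 25.2) = 0.75 × 45.5 = 34.125.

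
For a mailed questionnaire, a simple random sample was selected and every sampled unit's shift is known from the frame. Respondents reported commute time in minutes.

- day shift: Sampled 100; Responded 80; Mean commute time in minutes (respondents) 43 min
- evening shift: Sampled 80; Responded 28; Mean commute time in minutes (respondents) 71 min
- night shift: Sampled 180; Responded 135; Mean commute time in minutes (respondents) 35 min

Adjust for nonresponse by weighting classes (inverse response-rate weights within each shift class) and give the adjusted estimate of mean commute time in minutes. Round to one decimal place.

45.2

Response rates by class: day shift 80/100 = 80%, evening shift 28/80 = 35%, night shift 135/180 = 75%.
With weight = n_sampled/n_responded per class, the weighted class total is n_sampled:
  day shift: 100 × 43 = 4300
  evening shift: 80 × 71 = 5680
  night shift: 180 × 35 = 6300
Adjusted estimate = 16,280 / 360 = 45.2222 → 45.2.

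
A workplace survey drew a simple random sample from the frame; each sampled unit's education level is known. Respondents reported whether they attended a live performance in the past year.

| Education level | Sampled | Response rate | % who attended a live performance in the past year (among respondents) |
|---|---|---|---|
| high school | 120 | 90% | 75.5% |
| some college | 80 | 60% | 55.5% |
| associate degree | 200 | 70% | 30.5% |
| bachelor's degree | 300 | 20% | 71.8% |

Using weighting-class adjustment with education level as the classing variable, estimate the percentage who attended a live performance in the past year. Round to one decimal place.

58.8%

Inverse-response-rate weighting restores each class to its sampled count, so class totals weight by n_sampled:
  high school: 120 × 75.5 = 9060
  some college: 80 × 55.5 = 4440
  associate degree: 200 × 30.5 = 6100
  bachelor's degree: 300 × 71.8 = 21,540
Adjusted estimate = 41,140 / 700 = 58.7714 → 58.8%.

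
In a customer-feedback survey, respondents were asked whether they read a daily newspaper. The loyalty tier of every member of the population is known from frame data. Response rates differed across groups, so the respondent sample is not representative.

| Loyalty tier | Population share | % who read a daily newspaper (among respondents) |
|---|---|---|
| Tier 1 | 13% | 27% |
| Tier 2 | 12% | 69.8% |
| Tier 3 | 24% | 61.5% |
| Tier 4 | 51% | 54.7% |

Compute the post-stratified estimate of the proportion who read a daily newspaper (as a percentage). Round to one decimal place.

54.5%

Post-stratification weights by population share, not respondent share:
  Tier 1: 0.13 × 27 = 3.51
  Tier 2: 0.12 × 69.8 = 8.376
  Tier 3: 0.24 × 61.5 = 14.76
  Tier 4: 0.51 × 54.7 = 27.897
Post-stratified estimate = 54.543 → 54.5%.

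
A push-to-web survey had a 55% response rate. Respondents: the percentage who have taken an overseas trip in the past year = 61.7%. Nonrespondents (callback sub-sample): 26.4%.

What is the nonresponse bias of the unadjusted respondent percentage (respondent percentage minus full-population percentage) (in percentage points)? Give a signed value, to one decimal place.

+15.9 percentage points

Nonresponse fraction = 1 − 0.55 = 0.45.
Bias = (nonresponse fraction) × (respondent percentage − nonrespondent percentage)
     = 0.45 × (61.7 − 26.4) = 0.45 × 35.3 = 15.885.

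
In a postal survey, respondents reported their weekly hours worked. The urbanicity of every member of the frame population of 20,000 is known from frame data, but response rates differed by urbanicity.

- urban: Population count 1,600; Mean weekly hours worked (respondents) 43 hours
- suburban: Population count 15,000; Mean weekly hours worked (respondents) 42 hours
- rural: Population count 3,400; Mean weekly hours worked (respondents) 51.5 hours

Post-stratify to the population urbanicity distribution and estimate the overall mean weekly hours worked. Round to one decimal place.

Each cell contributes population-share × respondent value:
  urban: (1,600/20,000) × 43 = 3.44
  suburban: (15,000/20,000) × 42 = 31.5
  rural: (3,400/20,000) × 51.5 = 8.755
Post-stratified estimate = 43.695 → 43.7.

43.7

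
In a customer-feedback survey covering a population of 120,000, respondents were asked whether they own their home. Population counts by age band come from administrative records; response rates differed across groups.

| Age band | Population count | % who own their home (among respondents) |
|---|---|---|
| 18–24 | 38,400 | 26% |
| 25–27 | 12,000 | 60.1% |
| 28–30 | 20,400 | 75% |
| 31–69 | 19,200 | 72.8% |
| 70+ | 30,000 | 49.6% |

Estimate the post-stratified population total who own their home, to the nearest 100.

61,400

Estimated count per cell = population count × respondent percentage:
  18–24: 38,400 × 26% = 9984
  25–27: 12,000 × 60.1% = 7212
  28–30: 20,400 × 75% = 15,300
  31–69: 19,200 × 72.8% = 13977.6
  70+: 30,000 × 49.6% = 14,880
Estimated total = 61353.6 → 61,400.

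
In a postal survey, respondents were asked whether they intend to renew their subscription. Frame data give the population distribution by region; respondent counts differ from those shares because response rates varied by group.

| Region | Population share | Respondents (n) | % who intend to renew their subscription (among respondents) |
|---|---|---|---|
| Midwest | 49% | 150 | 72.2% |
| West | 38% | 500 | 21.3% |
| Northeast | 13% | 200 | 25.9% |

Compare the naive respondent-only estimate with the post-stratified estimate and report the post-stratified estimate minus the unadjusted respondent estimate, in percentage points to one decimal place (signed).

+15.5 percentage points

Without adjustment, the pooled respondent share is:
  (150/850)×72.2 + (500/850)×21.3 + (200/850)×25.9 = 31.3647%
Reweighting by population region shares:
  0.49×72.2 + 0.38×21.3 + 0.13×25.9 = 46.839%
Difference = 46.839 − 31.3647 = 15.4743 pp.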